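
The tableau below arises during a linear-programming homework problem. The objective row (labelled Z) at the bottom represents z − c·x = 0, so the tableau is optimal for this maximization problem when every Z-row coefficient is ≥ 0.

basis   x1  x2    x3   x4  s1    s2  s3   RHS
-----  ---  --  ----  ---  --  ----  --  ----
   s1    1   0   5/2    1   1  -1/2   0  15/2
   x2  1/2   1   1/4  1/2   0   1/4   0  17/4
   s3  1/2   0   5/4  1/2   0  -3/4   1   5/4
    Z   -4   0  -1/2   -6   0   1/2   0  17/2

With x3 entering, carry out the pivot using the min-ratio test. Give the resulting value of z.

Ratio test on column x3 — row 1: (15/2)/(5/2) = 3; row 2: (17/4)/(1/4) = 17; row 3: (5/4)/(5/4) = 1. Minimum is 1 at row 3 (s3 leaves); pivot element 5/4.
Pivot on row 3; the Z-row RHS becomes 17/2 − (-1/2)·1 = 9.

9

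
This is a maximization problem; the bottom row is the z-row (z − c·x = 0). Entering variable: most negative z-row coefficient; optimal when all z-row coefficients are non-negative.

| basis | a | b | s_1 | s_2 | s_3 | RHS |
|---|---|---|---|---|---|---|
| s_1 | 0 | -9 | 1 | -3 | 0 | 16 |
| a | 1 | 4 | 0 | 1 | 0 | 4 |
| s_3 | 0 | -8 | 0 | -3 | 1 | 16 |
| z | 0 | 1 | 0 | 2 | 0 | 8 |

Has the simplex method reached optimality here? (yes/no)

Every z-row coefficient is ≥ 0, so the tableau is optimal.

yes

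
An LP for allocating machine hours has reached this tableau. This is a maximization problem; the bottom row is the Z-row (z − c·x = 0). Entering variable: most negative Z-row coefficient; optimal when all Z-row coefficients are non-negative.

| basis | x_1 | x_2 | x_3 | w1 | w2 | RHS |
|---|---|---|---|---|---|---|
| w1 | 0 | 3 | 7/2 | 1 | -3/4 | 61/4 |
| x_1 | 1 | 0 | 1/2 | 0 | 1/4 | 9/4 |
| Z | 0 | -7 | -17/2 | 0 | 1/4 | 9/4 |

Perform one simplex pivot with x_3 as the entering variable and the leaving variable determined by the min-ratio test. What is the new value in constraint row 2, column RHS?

1/14

Ratio test on column x_3 — row 1: (61/4)/(7/2) = 61/14; row 2: (9/4)/(1/2) = 9/2. Minimum is 61/14 at row 1 (w1 leaves); pivot element 7/2.
Divide row 1 by 7/2; eliminate column x_3 from the other rows.
Row 2 update in column RHS: 9/4 − (1/2)·(61/14) = 1/14.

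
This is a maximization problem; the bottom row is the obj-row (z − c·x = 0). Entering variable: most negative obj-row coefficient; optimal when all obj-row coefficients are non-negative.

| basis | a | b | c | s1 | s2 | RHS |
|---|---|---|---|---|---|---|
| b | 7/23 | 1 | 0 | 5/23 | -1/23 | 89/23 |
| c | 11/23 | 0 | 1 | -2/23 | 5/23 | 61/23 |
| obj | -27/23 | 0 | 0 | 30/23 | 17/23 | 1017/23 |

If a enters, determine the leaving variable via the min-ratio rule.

c

Column a entries and ratios — b: (89/23)/(7/23) = 89/7; c: (61/23)/(11/23) = 61/11.
Smallest ratio is 61/11 in the row of c, so c leaves.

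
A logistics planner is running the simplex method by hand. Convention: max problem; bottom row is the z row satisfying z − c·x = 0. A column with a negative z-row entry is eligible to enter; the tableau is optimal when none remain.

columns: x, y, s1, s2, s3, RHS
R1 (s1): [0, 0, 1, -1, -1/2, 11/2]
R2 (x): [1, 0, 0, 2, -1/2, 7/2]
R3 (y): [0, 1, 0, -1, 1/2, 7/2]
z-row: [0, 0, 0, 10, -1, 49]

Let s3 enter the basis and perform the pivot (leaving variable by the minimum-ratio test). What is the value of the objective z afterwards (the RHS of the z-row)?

Ratio test on column s3 — row 1: entry -1/2 ≤ 0; row 2: entry -1/2 ≤ 0; row 3: (7/2)/(1/2) = 7. Minimum is 7 at row 3 (y leaves); pivot element 1/2.
Pivot on row 3; the z-row RHS becomes 49 − (-1)·7 = 56.

56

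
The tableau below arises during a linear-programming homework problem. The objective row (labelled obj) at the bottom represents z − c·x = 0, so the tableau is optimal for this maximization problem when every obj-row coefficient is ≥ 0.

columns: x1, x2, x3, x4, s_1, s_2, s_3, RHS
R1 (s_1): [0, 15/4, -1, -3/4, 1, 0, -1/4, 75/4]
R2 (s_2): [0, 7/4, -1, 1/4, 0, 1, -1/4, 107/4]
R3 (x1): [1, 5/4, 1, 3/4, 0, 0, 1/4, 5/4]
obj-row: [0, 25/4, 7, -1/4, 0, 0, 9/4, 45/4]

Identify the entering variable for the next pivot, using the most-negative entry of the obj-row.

x4

Negative obj-row entries: x4: -1/4.
The most negative is -1/4 in column x4, so x4 enters.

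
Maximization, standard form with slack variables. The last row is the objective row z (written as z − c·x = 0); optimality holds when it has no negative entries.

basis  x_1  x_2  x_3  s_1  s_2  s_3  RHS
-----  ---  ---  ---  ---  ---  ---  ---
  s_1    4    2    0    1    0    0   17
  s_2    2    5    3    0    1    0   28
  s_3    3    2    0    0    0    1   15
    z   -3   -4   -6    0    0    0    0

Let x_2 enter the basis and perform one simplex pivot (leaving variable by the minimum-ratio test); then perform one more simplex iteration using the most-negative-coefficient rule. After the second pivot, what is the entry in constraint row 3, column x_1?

Ratio test on column x_2 — row 1: 17/2 = 17/2; row 2: 28/5 = 28/5; row 3: 15/2 = 15/2. Minimum is 28/5 at row 2 (s_2 leaves); pivot element 5.
Divide row 2 by 5; eliminate column x_2 from the other rows.
Second iteration: most negative z-row entry is -18/5 in column x_3, so x_3 enters.
Ratio test on column x_3 — row 1: entry -6/5 ≤ 0; row 2: (28/5)/(3/5) = 28/3; row 3: entry -6/5 ≤ 0. Minimum is 28/3 at row 2 (x_2 leaves); pivot element 3/5.
Divide row 2 by 3/5; eliminate column x_3 from the other rows.
After both pivots, the entry at constraint row 3, column x_1 is 3.

3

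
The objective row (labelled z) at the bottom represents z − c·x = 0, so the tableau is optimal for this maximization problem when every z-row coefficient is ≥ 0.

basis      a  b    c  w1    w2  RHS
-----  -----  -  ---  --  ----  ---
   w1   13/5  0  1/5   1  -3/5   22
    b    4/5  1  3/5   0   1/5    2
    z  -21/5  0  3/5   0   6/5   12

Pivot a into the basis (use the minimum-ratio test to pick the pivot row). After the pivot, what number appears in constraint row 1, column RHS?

Ratio test on column a — row 1: 22/(13/5) = 110/13; row 2: 2/(4/5) = 5/2. Minimum is 5/2 at row 2 (b leaves); pivot element 4/5.
Divide row 2 by 4/5; eliminate column a from the other rows.
Row 1 update in column RHS: 22 − (13/5)·(5/2) = 31/2.

31/2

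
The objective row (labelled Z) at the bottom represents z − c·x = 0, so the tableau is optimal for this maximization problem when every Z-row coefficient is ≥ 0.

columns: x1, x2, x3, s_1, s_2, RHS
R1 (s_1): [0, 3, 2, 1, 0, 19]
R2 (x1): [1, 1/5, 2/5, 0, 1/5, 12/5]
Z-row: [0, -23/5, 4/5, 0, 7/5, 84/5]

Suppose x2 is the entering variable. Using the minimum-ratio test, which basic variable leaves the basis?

s_1

Column x2 entries and ratios — s_1: 19/3 = 19/3; x1: (12/5)/(1/5) = 12.
Smallest ratio is 19/3 in the row of s_1, so s_1 leaves.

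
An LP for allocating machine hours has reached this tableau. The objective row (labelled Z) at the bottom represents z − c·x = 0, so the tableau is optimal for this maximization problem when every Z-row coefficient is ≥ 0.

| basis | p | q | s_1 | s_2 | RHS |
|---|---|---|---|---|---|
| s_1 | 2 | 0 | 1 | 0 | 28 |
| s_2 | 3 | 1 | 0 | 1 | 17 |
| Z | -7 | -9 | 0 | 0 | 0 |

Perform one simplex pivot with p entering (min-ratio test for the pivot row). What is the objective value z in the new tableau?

119/3

Ratio test on column p — row 1: 28/2 = 14; row 2: 17/3 = 17/3. Minimum is 17/3 at row 2 (s_2 leaves); pivot element 3.
Pivot on row 2; the Z-row RHS becomes 0 − (-7)·(17/3) = 119/3.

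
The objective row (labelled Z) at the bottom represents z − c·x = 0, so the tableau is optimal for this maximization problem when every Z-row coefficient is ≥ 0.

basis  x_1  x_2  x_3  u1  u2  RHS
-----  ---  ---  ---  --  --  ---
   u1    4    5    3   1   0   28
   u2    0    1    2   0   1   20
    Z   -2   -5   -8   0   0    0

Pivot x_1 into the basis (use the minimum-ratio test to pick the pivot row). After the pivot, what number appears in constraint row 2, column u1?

0

Ratio test on column x_1 — row 1: 28/4 = 7; row 2: entry 0 ≤ 0. Minimum is 7 at row 1 (u1 leaves); pivot element 4.
Divide row 1 by 4; eliminate column x_1 from the other rows.
Row 2 update in column u1: 0 − 0·(1/4) = 0.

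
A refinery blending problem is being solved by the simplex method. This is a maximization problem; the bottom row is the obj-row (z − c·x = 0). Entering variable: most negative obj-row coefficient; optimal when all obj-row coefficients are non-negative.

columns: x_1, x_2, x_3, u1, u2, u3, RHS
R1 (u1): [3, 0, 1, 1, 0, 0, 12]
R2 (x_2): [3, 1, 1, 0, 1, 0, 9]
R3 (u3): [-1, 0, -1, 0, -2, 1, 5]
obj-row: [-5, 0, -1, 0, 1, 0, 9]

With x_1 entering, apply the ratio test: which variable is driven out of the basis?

x_2

Column x_1 entries and ratios — u1: 12/3 = 4; x_2: 9/3 = 3; u3: -1 ≤ 0, skip.
Smallest ratio is 3 in the row of x_2, so x_2 leaves.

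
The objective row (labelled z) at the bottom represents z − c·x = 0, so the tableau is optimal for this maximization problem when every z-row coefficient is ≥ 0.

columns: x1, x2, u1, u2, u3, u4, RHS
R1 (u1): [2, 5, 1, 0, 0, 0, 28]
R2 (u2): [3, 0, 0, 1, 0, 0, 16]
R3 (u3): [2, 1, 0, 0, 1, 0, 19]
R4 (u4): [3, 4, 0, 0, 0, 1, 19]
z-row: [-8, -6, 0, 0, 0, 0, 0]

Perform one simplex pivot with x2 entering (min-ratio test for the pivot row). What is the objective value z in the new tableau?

57/2

Ratio test on column x2 — row 1: 28/5 = 28/5; row 2: entry 0 ≤ 0; row 3: 19/1 = 19; row 4: 19/4 = 19/4. Minimum is 19/4 at row 4 (u4 leaves); pivot element 4.
Pivot on row 4; the z-row RHS becomes 0 − (-6)·(19/4) = 57/2.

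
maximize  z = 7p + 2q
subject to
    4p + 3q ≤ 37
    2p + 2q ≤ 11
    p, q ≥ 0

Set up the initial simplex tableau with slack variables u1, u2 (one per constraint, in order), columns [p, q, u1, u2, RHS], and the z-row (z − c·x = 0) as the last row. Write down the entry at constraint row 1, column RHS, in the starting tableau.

37

The RHS of constraint 1 is b_1 = 37.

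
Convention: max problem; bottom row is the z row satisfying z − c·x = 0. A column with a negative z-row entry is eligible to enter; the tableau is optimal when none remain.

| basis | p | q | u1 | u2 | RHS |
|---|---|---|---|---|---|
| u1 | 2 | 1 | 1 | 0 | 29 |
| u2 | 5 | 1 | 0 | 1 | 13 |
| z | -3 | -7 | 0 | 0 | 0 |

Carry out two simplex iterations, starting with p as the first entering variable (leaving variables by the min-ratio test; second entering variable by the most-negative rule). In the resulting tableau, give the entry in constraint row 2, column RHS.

13

Ratio test on column p — row 1: 29/2 = 29/2; row 2: 13/5 = 13/5. Minimum is 13/5 at row 2 (u2 leaves); pivot element 5.
Divide row 2 by 5; eliminate column p from the other rows.
Second iteration: most negative z-row entry is -32/5 in column q, so q enters.
Ratio test on column q — row 1: (119/5)/(3/5) = 119/3; row 2: (13/5)/(1/5) = 13. Minimum is 13 at row 2 (p leaves); pivot element 1/5.
Divide row 2 by 1/5; eliminate column q from the other rows.
After both pivots, the entry at constraint row 2, column RHS is 13.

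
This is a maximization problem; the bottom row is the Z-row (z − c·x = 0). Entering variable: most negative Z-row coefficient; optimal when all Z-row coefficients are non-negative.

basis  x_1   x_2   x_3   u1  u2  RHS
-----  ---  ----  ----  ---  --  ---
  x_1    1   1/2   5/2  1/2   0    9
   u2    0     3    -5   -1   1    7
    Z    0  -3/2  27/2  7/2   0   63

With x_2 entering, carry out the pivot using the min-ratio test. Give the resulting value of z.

Ratio test on column x_2 — row 1: 9/(1/2) = 18; row 2: 7/3 = 7/3. Minimum is 7/3 at row 2 (u2 leaves); pivot element 3.
Pivot on row 2; the Z-row RHS becomes 63 − (-3/2)·(7/3) = 133/2.

133/2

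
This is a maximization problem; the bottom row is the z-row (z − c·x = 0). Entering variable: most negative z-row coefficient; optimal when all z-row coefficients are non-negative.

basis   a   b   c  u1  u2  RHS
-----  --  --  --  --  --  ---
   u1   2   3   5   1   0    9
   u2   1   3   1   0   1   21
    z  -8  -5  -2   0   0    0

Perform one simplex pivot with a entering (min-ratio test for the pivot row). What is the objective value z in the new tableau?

36

Ratio test on column a — row 1: 9/2 = 9/2; row 2: 21/1 = 21. Minimum is 9/2 at row 1 (u1 leaves); pivot element 2.
Pivot on row 1; the z-row RHS becomes 0 − (-8)·(9/2) = 36.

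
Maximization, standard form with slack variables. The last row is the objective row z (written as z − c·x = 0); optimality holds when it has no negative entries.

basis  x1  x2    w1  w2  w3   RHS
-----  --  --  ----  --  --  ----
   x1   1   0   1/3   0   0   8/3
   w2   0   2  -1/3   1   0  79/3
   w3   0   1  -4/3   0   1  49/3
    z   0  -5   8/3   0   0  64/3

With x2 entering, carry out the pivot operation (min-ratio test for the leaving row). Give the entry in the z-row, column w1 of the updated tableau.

Ratio test on column x2 — row 1: entry 0 ≤ 0; row 2: (79/3)/2 = 79/6; row 3: (49/3)/1 = 49/3. Minimum is 79/6 at row 2 (w2 leaves); pivot element 2.
Divide row 2 by 2; eliminate column x2 from the other rows.
z-row update in column w1: 8/3 − (-5)·(-1/6) = 11/6.

11/6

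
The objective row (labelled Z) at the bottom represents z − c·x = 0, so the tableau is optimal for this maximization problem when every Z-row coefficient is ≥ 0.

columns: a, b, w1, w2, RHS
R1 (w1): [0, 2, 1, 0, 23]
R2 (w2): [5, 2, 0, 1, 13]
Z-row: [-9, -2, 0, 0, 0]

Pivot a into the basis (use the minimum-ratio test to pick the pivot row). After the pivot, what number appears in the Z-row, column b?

8/5

Ratio test on column a — row 1: entry 0 ≤ 0; row 2: 13/5 = 13/5. Minimum is 13/5 at row 2 (w2 leaves); pivot element 5.
Divide row 2 by 5; eliminate column a from the other rows.
Z-row update in column b: -2 − (-9)·(2/5) = 8/5.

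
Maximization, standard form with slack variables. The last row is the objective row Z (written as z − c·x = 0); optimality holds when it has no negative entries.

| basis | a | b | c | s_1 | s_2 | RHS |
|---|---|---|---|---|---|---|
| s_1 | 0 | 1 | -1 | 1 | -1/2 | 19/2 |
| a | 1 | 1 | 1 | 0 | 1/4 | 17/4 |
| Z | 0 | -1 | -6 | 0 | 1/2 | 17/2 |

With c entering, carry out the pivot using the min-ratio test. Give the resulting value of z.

Ratio test on column c — row 1: entry -1 ≤ 0; row 2: (17/4)/1 = 17/4. Minimum is 17/4 at row 2 (a leaves); pivot element 1.
Pivot on row 2; the Z-row RHS becomes 17/2 − (-6)·(17/4) = 34.

34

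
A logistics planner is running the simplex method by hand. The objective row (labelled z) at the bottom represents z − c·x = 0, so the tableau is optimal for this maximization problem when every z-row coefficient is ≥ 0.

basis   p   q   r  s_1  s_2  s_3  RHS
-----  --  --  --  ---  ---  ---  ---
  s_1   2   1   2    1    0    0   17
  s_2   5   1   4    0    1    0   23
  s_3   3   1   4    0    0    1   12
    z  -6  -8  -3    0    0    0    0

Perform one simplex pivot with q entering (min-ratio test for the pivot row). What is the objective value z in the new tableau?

Ratio test on column q — row 1: 17/1 = 17; row 2: 23/1 = 23; row 3: 12/1 = 12. Minimum is 12 at row 3 (s_3 leaves); pivot element 1.
Pivot on row 3; the z-row RHS becomes 0 − (-8)·12 = 96.

96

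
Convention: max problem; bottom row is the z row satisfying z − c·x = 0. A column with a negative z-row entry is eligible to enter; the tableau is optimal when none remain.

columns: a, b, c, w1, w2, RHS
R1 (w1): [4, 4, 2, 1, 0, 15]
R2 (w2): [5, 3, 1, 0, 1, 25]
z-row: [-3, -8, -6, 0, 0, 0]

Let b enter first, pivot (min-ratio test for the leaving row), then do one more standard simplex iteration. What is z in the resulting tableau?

Ratio test on column b — row 1: 15/4 = 15/4; row 2: 25/3 = 25/3. Minimum is 15/4 at row 1 (w1 leaves); pivot element 4.
Pivot on row 1; the z-row RHS becomes 0 − (-8)·(15/4) = 30.
Next entering variable (most negative z-row entry -2): c.
Ratio test on column c — row 1: (15/4)/(1/2) = 15/2; row 2: entry -1/2 ≤ 0. Minimum is 15/2 at row 1 (b leaves); pivot element 1/2.
After the second pivot the z-row RHS is 30 − (-2)·(15/2) = 45.

45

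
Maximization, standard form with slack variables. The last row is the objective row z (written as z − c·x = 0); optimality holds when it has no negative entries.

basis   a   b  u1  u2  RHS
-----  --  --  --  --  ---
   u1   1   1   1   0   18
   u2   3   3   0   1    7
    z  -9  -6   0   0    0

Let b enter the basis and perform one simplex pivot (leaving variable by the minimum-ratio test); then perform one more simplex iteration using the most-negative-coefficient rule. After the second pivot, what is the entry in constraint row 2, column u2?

Ratio test on column b — row 1: 18/1 = 18; row 2: 7/3 = 7/3. Minimum is 7/3 at row 2 (u2 leaves); pivot element 3.
Divide row 2 by 3; eliminate column b from the other rows.
Second iteration: most negative z-row entry is -3 in column a, so a enters.
Ratio test on column a — row 1: entry 0 ≤ 0; row 2: (7/3)/1 = 7/3. Minimum is 7/3 at row 2 (b leaves); pivot element 1.
Divide row 2 by 1; eliminate column a from the other rows.
After both pivots, the entry at constraint row 2, column u2 is 1/3.

1/3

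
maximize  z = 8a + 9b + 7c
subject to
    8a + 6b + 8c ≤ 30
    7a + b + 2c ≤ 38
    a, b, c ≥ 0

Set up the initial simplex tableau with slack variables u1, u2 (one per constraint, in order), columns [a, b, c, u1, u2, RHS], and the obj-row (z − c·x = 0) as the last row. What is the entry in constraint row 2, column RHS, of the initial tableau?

The RHS of constraint 2 is b_2 = 38.

38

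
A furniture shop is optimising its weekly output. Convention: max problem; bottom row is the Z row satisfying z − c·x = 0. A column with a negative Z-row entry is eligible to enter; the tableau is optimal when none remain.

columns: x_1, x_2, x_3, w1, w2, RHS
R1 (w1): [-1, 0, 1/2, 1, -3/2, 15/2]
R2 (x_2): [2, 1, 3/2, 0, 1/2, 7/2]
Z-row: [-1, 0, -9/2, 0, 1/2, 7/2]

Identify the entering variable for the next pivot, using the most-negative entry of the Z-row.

Negative Z-row entries: x_1: -1, x_3: -9/2.
The most negative is -9/2 in column x_3, so x_3 enters.

x_3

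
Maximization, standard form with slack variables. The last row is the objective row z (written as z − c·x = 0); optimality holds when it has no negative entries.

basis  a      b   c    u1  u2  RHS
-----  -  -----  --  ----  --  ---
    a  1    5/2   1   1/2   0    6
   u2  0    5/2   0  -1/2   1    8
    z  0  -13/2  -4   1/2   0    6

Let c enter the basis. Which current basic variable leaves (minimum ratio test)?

a

Column c entries and ratios — a: 6/1 = 6; u2: 0 ≤ 0, skip.
Smallest ratio is 6 in the row of a, so a leaves.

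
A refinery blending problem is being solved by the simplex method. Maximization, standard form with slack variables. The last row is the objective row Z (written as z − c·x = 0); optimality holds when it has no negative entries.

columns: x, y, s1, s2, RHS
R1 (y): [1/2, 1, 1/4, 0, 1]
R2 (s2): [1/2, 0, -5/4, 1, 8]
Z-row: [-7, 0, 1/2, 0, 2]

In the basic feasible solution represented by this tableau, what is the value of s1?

0

s1 is not in the basis, so in the current basic feasible solution s1 = 0.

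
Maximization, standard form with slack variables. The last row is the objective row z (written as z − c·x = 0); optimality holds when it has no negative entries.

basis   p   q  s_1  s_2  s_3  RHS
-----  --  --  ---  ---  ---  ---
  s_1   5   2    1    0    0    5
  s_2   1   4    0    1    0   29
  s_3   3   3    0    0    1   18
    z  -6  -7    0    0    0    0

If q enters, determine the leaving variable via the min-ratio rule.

Column q entries and ratios — s_1: 5/2 = 5/2; s_2: 29/4 = 29/4; s_3: 18/3 = 6.
Smallest ratio is 5/2 in the row of s_1, so s_1 leaves.

s_1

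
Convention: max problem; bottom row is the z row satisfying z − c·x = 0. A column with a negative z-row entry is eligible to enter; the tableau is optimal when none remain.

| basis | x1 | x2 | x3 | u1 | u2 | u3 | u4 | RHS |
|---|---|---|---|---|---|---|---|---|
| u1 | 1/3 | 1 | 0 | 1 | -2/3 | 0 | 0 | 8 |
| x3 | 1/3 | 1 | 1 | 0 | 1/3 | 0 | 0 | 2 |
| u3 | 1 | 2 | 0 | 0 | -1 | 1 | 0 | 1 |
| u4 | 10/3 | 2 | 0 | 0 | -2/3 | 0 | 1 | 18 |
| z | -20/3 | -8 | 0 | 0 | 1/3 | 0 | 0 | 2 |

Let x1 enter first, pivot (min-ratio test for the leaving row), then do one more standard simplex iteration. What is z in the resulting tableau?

Ratio test on column x1 — row 1: 8/(1/3) = 24; row 2: 2/(1/3) = 6; row 3: 1/1 = 1; row 4: 18/(10/3) = 27/5. Minimum is 1 at row 3 (u3 leaves); pivot element 1.
Pivot on row 3; the z-row RHS becomes 2 − (-20/3)·1 = 26/3.
Next entering variable (most negative z-row entry -19/3): u2.
Ratio test on column u2 — row 1: entry -1/3 ≤ 0; row 2: (5/3)/(2/3) = 5/2; row 3: entry -1 ≤ 0; row 4: (44/3)/(8/3) = 11/2. Minimum is 5/2 at row 2 (x3 leaves); pivot element 2/3.
After the second pivot the z-row RHS is 26/3 − (-19/3)·(5/2) = 49/2.

49/2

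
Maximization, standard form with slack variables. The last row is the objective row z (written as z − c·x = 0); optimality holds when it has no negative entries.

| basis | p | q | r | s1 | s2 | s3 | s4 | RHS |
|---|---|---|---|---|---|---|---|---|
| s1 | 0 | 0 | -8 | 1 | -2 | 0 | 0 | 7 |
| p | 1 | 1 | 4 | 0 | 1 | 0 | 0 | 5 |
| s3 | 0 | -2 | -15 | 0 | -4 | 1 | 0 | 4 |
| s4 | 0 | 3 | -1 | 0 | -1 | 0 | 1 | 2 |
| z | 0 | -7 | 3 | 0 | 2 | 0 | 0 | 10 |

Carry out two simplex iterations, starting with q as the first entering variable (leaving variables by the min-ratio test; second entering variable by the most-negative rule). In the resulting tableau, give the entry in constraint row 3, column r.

-1/2

Ratio test on column q — row 1: entry 0 ≤ 0; row 2: 5/1 = 5; row 3: entry -2 ≤ 0; row 4: 2/3 = 2/3. Minimum is 2/3 at row 4 (s4 leaves); pivot element 3.
Divide row 4 by 3; eliminate column q from the other rows.
Second iteration: most negative z-row entry is -1/3 in column s2, so s2 enters.
Ratio test on column s2 — row 1: entry -2 ≤ 0; row 2: (13/3)/(4/3) = 13/4; row 3: entry -14/3 ≤ 0; row 4: entry -1/3 ≤ 0. Minimum is 13/4 at row 2 (p leaves); pivot element 4/3.
Divide row 2 by 4/3; eliminate column s2 from the other rows.
After both pivots, the entry at constraint row 3, column r is -1/2.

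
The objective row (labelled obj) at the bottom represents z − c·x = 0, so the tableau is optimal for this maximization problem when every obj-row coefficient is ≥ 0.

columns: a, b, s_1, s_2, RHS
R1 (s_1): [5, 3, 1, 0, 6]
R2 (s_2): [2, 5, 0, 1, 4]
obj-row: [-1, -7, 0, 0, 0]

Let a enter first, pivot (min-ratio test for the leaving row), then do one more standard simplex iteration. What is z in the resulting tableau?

Ratio test on column a — row 1: 6/5 = 6/5; row 2: 4/2 = 2. Minimum is 6/5 at row 1 (s_1 leaves); pivot element 5.
Pivot on row 1; the obj-row RHS becomes 0 − (-1)·(6/5) = 6/5.
Next entering variable (most negative obj-row entry -32/5): b.
Ratio test on column b — row 1: (6/5)/(3/5) = 2; row 2: (8/5)/(19/5) = 8/19. Minimum is 8/19 at row 2 (s_2 leaves); pivot element 19/5.
After the second pivot the obj-row RHS is 6/5 − (-32/5)·(8/19) = 74/19.

74/19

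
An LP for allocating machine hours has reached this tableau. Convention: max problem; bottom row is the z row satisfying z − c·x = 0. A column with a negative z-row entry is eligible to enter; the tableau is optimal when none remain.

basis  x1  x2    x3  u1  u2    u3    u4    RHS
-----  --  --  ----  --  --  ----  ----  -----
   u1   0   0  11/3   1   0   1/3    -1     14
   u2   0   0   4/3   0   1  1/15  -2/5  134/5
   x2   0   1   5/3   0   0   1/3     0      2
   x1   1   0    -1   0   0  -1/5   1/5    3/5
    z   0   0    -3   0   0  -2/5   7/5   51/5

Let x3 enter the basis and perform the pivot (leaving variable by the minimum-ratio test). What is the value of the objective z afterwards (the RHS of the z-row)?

Ratio test on column x3 — row 1: 14/(11/3) = 42/11; row 2: (134/5)/(4/3) = 201/10; row 3: 2/(5/3) = 6/5; row 4: entry -1 ≤ 0. Minimum is 6/5 at row 3 (x2 leaves); pivot element 5/3.
Pivot on row 3; the z-row RHS becomes 51/5 − (-3)·(6/5) = 69/5.

69/5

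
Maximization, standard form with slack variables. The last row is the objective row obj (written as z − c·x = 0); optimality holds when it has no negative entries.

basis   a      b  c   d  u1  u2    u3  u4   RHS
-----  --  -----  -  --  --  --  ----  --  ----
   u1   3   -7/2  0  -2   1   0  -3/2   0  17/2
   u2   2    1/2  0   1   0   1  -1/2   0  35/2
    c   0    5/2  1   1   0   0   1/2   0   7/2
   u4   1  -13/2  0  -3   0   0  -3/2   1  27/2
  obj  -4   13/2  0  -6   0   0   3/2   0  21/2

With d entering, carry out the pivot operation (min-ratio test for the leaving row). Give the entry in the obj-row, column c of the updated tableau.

Ratio test on column d — row 1: entry -2 ≤ 0; row 2: (35/2)/1 = 35/2; row 3: (7/2)/1 = 7/2; row 4: entry -3 ≤ 0. Minimum is 7/2 at row 3 (c leaves); pivot element 1.
Divide row 3 by 1; eliminate column d from the other rows.
obj-row update in column c: 0 − (-6)·1 = 6.

6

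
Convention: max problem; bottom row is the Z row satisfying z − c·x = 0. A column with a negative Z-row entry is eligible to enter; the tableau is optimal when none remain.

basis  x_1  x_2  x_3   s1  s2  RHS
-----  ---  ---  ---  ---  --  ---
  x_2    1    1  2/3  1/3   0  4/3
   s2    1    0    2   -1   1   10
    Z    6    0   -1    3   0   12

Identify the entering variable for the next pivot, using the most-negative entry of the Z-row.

x_3

Negative Z-row entries: x_3: -1.
The most negative is -1 in column x_3, so x_3 enters.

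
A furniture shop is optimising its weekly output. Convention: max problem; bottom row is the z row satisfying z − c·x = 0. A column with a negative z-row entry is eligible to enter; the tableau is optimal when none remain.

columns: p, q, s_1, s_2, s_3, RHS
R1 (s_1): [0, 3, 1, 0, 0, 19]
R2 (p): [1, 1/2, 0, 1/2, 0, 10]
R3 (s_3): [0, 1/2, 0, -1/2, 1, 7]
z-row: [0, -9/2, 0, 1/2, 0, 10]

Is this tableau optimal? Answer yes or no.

no

The z-row has a negative entry -9/2 in column q, so it is not optimal.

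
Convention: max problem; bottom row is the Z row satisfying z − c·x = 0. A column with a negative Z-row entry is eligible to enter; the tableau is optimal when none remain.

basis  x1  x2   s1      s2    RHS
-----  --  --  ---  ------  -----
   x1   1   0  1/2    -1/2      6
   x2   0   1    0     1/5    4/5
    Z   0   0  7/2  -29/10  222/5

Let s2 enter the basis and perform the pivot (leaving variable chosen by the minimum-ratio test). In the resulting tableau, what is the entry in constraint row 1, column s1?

Ratio test on column s2 — row 1: entry -1/2 ≤ 0; row 2: (4/5)/(1/5) = 4. Minimum is 4 at row 2 (x2 leaves); pivot element 1/5.
Divide row 2 by 1/5; eliminate column s2 from the other rows.
Row 1 update in column s1: 1/2 − (-1/2)·0 = 1/2.

1/2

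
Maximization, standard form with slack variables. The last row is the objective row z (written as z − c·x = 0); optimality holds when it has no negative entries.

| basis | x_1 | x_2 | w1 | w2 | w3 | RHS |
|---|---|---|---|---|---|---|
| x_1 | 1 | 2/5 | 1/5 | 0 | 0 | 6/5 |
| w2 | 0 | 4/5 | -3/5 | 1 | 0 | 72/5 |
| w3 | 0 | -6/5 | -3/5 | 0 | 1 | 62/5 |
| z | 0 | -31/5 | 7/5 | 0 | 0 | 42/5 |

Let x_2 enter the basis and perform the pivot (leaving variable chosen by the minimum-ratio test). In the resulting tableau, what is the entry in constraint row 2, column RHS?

Ratio test on column x_2 — row 1: (6/5)/(2/5) = 3; row 2: (72/5)/(4/5) = 18; row 3: entry -6/5 ≤ 0. Minimum is 3 at row 1 (x_1 leaves); pivot element 2/5.
Divide row 1 by 2/5; eliminate column x_2 from the other rows.
Row 2 update in column RHS: 72/5 − (4/5)·3 = 12.

12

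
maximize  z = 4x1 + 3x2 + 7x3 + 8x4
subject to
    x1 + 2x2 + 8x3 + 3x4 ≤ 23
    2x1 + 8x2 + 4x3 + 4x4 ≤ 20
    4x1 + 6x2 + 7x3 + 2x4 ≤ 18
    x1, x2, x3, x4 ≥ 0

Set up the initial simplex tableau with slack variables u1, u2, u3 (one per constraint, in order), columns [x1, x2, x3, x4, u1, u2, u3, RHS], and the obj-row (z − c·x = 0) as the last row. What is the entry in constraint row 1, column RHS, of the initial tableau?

23

The RHS of constraint 1 is b_1 = 23.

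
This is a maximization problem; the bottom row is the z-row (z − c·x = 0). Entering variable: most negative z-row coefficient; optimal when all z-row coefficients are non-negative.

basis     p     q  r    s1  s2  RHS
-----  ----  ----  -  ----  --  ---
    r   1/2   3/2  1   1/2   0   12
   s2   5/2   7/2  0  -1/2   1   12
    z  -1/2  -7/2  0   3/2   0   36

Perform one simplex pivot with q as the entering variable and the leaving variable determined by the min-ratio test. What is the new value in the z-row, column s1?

1

Ratio test on column q — row 1: 12/(3/2) = 8; row 2: 12/(7/2) = 24/7. Minimum is 24/7 at row 2 (s2 leaves); pivot element 7/2.
Divide row 2 by 7/2; eliminate column q from the other rows.
z-row update in column s1: 3/2 − (-7/2)·(-1/7) = 1.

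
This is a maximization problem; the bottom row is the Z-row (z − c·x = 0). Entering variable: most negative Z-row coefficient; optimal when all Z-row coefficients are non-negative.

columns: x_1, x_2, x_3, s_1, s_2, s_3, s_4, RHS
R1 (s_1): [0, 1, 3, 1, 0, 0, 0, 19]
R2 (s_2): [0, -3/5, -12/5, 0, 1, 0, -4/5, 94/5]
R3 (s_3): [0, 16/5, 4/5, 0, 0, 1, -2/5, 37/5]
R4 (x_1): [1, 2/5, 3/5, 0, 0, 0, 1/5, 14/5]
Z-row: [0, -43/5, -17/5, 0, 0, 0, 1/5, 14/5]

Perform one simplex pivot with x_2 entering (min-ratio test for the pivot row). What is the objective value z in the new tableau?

Ratio test on column x_2 — row 1: 19/1 = 19; row 2: entry -3/5 ≤ 0; row 3: (37/5)/(16/5) = 37/16; row 4: (14/5)/(2/5) = 7. Minimum is 37/16 at row 3 (s_3 leaves); pivot element 16/5.
Pivot on row 3; the Z-row RHS becomes 14/5 − (-43/5)·(37/16) = 363/16.

363/16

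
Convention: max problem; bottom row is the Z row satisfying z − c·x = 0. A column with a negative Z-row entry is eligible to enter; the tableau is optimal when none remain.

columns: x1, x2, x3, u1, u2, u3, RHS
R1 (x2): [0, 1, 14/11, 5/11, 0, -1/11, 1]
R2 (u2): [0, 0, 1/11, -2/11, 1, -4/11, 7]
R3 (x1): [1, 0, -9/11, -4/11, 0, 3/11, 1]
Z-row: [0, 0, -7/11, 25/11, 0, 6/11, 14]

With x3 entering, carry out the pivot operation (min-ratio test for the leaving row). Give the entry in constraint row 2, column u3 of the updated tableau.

Ratio test on column x3 — row 1: 1/(14/11) = 11/14; row 2: 7/(1/11) = 77; row 3: entry -9/11 ≤ 0. Minimum is 11/14 at row 1 (x2 leaves); pivot element 14/11.
Divide row 1 by 14/11; eliminate column x3 from the other rows.
Row 2 update in column u3: -4/11 − (1/11)·(-1/14) = -5/14.

-5/14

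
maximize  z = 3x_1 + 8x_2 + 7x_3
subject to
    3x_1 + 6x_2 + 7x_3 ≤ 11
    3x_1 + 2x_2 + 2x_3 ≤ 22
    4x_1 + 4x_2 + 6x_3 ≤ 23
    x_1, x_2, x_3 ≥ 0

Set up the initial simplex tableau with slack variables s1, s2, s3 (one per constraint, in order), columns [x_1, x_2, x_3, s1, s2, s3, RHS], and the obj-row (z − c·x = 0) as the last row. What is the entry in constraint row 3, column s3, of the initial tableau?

Slack s3 belongs to constraint 3; its column is the unit vector e_3, so the entry in row 3 is 1.

1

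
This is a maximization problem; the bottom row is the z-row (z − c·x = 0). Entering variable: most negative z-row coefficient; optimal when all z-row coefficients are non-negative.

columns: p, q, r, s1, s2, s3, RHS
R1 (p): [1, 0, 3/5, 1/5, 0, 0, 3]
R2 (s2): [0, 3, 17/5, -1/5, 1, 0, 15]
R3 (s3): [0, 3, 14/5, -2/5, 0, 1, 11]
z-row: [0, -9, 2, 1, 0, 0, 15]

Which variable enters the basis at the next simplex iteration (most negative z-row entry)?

Negative z-row entries: q: -9.
The most negative is -9 in column q, so q enters.

q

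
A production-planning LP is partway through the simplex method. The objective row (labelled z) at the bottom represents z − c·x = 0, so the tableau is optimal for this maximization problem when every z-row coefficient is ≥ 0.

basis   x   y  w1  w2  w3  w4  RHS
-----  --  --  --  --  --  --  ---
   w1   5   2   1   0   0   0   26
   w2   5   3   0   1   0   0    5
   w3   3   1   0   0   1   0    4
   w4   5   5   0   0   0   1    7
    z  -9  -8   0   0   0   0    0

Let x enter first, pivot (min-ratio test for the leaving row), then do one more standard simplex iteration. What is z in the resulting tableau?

Ratio test on column x — row 1: 26/5 = 26/5; row 2: 5/5 = 1; row 3: 4/3 = 4/3; row 4: 7/5 = 7/5. Minimum is 1 at row 2 (w2 leaves); pivot element 5.
Pivot on row 2; the z-row RHS becomes 0 − (-9)·1 = 9.
Next entering variable (most negative z-row entry -13/5): y.
Ratio test on column y — row 1: entry -1 ≤ 0; row 2: 1/(3/5) = 5/3; row 3: entry -4/5 ≤ 0; row 4: 2/2 = 1. Minimum is 1 at row 4 (w4 leaves); pivot element 2.
After the second pivot the z-row RHS is 9 − (-13/5)·1 = 58/5.

58/5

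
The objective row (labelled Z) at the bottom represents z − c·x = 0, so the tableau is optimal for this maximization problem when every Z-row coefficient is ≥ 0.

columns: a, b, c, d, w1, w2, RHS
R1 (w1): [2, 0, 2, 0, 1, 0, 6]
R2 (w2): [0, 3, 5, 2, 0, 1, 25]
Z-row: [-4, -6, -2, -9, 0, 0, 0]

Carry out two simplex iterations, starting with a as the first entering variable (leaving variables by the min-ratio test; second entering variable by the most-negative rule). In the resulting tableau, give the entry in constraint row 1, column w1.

Ratio test on column a — row 1: 6/2 = 3; row 2: entry 0 ≤ 0. Minimum is 3 at row 1 (w1 leaves); pivot element 2.
Divide row 1 by 2; eliminate column a from the other rows.
Second iteration: most negative Z-row entry is -9 in column d, so d enters.
Ratio test on column d — row 1: entry 0 ≤ 0; row 2: 25/2 = 25/2. Minimum is 25/2 at row 2 (w2 leaves); pivot element 2.
Divide row 2 by 2; eliminate column d from the other rows.
After both pivots, the entry at constraint row 1, column w1 is 1/2.

1/2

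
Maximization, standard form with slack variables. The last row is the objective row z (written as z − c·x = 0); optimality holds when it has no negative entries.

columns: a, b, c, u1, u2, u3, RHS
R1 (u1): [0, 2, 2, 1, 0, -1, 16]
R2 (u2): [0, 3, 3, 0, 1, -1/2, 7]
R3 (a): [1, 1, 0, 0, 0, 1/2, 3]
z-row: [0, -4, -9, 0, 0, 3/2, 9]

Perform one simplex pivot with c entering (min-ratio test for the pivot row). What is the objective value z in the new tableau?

Ratio test on column c — row 1: 16/2 = 8; row 2: 7/3 = 7/3; row 3: entry 0 ≤ 0. Minimum is 7/3 at row 2 (u2 leaves); pivot element 3.
Pivot on row 2; the z-row RHS becomes 9 − (-9)·(7/3) = 30.

30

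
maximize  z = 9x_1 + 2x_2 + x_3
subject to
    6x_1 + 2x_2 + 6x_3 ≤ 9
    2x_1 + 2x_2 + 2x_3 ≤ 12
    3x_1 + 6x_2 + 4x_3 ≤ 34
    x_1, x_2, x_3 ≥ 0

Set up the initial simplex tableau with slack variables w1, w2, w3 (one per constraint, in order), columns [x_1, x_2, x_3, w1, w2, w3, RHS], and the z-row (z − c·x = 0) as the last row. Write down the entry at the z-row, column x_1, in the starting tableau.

-9

The z-row carries the negated objective coefficients: the x_1 entry is -9.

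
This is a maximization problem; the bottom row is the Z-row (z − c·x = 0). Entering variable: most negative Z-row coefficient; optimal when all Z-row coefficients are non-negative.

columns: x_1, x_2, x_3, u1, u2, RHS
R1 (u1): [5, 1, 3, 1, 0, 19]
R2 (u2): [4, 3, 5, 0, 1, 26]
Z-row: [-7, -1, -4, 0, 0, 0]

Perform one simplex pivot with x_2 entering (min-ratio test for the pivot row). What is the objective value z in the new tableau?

26/3

Ratio test on column x_2 — row 1: 19/1 = 19; row 2: 26/3 = 26/3. Minimum is 26/3 at row 2 (u2 leaves); pivot element 3.
Pivot on row 2; the Z-row RHS becomes 0 − (-1)·(26/3) = 26/3.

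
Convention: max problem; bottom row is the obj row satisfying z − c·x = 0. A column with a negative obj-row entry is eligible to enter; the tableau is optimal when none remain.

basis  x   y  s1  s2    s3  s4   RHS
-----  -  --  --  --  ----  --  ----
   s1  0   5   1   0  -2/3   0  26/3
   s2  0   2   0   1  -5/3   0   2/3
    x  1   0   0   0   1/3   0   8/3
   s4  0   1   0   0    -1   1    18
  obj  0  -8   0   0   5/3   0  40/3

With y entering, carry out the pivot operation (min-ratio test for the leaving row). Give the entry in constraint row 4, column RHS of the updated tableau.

Ratio test on column y — row 1: (26/3)/5 = 26/15; row 2: (2/3)/2 = 1/3; row 3: entry 0 ≤ 0; row 4: 18/1 = 18. Minimum is 1/3 at row 2 (s2 leaves); pivot element 2.
Divide row 2 by 2; eliminate column y from the other rows.
Row 4 update in column RHS: 18 − 1·(1/3) = 53/3.

53/3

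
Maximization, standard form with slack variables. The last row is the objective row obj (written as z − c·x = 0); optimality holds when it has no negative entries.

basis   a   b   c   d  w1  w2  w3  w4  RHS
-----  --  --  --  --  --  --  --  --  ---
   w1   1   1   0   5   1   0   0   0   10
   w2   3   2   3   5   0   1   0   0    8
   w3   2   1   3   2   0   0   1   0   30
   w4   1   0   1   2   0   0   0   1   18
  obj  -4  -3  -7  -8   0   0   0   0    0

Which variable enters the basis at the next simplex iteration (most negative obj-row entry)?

d

Negative obj-row entries: a: -4, b: -3, c: -7, d: -8.
The most negative is -8 in column d, so d enters.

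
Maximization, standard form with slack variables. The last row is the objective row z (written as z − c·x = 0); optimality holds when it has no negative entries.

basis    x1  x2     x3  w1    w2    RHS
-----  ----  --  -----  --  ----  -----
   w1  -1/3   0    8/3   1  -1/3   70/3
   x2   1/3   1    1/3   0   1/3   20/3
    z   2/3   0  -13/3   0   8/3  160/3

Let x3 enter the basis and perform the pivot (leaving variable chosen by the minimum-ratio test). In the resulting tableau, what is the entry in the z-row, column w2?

17/8

Ratio test on column x3 — row 1: (70/3)/(8/3) = 35/4; row 2: (20/3)/(1/3) = 20. Minimum is 35/4 at row 1 (w1 leaves); pivot element 8/3.
Divide row 1 by 8/3; eliminate column x3 from the other rows.
z-row update in column w2: 8/3 − (-13/3)·(-1/8) = 17/8.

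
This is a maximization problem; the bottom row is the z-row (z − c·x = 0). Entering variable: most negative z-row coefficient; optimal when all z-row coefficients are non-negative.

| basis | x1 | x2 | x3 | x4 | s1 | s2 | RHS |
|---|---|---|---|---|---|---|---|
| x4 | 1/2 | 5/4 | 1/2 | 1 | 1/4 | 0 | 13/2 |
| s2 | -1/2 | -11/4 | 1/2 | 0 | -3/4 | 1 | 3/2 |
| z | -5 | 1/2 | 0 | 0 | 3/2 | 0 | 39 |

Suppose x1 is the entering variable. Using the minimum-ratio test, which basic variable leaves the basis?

Column x1 entries and ratios — x4: (13/2)/(1/2) = 13; s2: -1/2 ≤ 0, skip.
Smallest ratio is 13 in the row of x4, so x4 leaves.

x4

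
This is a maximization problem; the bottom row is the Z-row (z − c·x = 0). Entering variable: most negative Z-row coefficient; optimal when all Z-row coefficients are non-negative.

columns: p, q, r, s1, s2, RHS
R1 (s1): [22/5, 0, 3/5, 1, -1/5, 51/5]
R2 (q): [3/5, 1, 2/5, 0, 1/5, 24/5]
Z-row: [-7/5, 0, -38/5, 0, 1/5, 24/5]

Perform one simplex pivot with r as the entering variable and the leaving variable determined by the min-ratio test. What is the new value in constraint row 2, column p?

3/2

Ratio test on column r — row 1: (51/5)/(3/5) = 17; row 2: (24/5)/(2/5) = 12. Minimum is 12 at row 2 (q leaves); pivot element 2/5.
Divide row 2 by 2/5; eliminate column r from the other rows.
In the new row 2, the p entry is the old entry divided by the pivot: (3/5)/(2/5) = 3/2.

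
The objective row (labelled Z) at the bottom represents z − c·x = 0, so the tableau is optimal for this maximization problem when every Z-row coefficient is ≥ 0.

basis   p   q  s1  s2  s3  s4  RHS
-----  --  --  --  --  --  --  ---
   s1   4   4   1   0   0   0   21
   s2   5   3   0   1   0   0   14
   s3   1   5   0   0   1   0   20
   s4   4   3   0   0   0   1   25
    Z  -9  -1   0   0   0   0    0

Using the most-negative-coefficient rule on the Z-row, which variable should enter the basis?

p

Negative Z-row entries: p: -9, q: -1.
The most negative is -9 in column p, so p enters.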